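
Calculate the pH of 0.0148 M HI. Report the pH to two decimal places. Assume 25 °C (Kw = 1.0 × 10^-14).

pH = 1.83

HI is a strong acid and dissociates completely, so [H+] = 0.0148 M.
pH = -log(0.0148) = 1.83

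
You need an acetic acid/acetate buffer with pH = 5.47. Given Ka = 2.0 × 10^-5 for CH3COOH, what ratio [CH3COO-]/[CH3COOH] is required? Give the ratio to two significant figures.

pKa = -log(2.0 × 10^-5) = 4.699
pH = pKa + log(r) ⇒ log(r) = 5.47 − 4.699 = +0.771
r = [CH3COO-]/[CH3COOH] = 10^(+0.771) = 5.9

ratio = 5.9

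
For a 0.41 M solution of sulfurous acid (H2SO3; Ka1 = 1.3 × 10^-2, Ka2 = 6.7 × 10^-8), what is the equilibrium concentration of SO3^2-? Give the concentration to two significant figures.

First ionization gives [H+] ≈ [HSO3-] = 6.68 × 10^-2 M.
Second step: Ka2 = [H+][SO3^2-]/[HSO3-] ≈ [SO3^2-] (since [H+] ≈ [HSO3-]).
So [SO3^2-] ≈ Ka2.

6.7 × 10^-8 M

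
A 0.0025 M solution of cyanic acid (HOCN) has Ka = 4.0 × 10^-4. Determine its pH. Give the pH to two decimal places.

HOCN ⇌ OCN- + H+
From the ICE table, Ka = [H+]²/(0.0025 − [H+]) = 4.0 × 10^-4.
[H+] is not negligible relative to C₀; solve [H+]² + 0.0004·[H+] − 1e-06 = 0.
[H+] = (−Ka + √(Ka² + 4·Ka·C₀))/2 = 8.20 × 10^-4 M
pH = −log(8.20 × 10^-4) = 3.09

pH = 3.09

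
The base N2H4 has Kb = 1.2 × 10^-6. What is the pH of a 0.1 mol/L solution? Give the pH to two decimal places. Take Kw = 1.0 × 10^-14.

pH = 10.54

N2H4 + H2O ⇌ N2H5+ + OH-
Kb = [OH-]²/(0.1 − [OH-]) = 1.2 × 10^-6
Since Kb ≪ C₀, [OH-] ≈ √(Kb·C₀) = 3.46 × 10^-4 M.
Check: 0.35% ionized — well under 5%, approximation valid.
pOH = 3.46, so pH = 14.00 − pOH = 10.54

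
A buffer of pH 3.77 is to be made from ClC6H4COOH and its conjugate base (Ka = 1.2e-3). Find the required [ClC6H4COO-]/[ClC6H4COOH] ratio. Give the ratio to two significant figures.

pKa = -log(1.2 × 10^-3) = 2.921
pH = pKa + log(r) ⇒ log(r) = 3.77 − 2.921 = +0.849
r = [ClC6H4COO-]/[ClC6H4COOH] = 10^(+0.849) = 7.06

ratio = 7.1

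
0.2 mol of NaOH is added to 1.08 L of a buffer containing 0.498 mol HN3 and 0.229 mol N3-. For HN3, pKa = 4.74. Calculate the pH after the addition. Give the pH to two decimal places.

pH = 4.90

After neutralization: n(HN3) = 0.298 mol, n(N3-) = 0.429 mol.
pH = pKa + log(n_N3-/n_HN3) = 4.74 + log(0.429/0.298) = 4.74 + (+0.158)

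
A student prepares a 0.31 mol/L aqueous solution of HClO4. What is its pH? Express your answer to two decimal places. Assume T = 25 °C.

pH = 0.51

HClO4 is a strong acid and dissociates completely, so [H+] = 0.31 M.
pH = -log(0.31) = 0.51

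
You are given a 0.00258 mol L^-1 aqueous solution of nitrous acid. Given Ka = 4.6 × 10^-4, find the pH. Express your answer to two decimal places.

pH = 3.05

HNO2 ⇌ NO2- + H+
Let x = [H+] at equilibrium. Ka = x²/(0.00258 − x).
The 5% rule fails; solving x² + Ka·x − Ka·C₀ = 0 exactly:
x = (−Ka + √(Ka² + 4·Ka·C₀))/2 = 8.83 × 10^-4 M
pH = −log[H+] = −log(8.83 × 10^-4) = 3.05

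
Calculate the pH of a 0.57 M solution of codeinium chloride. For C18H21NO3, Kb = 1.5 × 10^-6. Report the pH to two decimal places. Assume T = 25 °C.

pH = 4.21

C18H22NO3+ is the conjugate acid of the weak base C18H21NO3.
Ka = Kw/Kb = 1.0×10^-14 / 1.5 × 10^-6 = 6.67 × 10^-9
From the ICE table, Ka = [H+]²/(0.57 − [H+]) = 6.67 × 10^-9.
Assume [H+] ≪ 0.57: [H+] ≈ √(6.67 × 10^-9 × 0.57) = 6.17 × 10^-5 M
pH = −log[H+] = −log(6.17 × 10^-5) = 4.21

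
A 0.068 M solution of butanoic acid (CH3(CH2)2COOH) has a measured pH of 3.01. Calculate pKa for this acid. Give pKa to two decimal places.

pKa = 4.85

[H+] = 10^(-3.01) = 9.77 × 10^-4 M
At equilibrium [HA] = 0.068 − 9.77 × 10^-4 = 6.70 × 10^-2 M
Ka = [H+][A-]/[HA] = (9.77 × 10^-4)² / 6.70 × 10^-2 = 1.42 × 10^-5
pKa = -log(1.42 × 10^-5) = 4.85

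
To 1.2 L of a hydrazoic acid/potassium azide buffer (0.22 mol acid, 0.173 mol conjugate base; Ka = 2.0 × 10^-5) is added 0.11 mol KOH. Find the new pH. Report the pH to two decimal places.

After neutralization: n(HN3) = 0.11 mol, n(N3-) = 0.283 mol.
pKa = −log(2.0 × 10^-5) = 4.699
Henderson–Hasselbalch with mole ratio 0.283/0.11: pH = 4.699 + (+0.410)

pH = 5.11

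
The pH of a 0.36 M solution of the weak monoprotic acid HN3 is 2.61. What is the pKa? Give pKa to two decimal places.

[H+] = 10^(-2.61) = 2.45 × 10^-3 M
At equilibrium [HA] = 0.36 − 2.45 × 10^-3 = 3.58 × 10^-1 M
Ka = [H+][A-]/[HA] = (2.45 × 10^-3)² / 3.58 × 10^-1 = 1.68 × 10^-5
pKa = -log(1.68 × 10^-5) = 4.77

pKa = 4.77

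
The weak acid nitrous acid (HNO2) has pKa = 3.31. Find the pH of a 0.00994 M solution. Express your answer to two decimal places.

pH = 2.70

HNO2 ⇌ NO2- + H+
Ka = 10^(−3.31) = 4.90 × 10^-4
From the ICE table, Ka = x²/(0.00994 − x) = 4.90 × 10^-4.
x is not negligible relative to C₀; solve x² + 0.00049·x − 4.87e-06 = 0.
x = (−Ka + √(Ka² + 4·Ka·C₀))/2 = 1.98 × 10^-3 M
pH = −log[H+] = −log(1.98 × 10^-3) = 2.70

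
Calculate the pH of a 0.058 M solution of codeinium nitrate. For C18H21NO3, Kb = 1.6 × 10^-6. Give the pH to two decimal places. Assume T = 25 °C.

C18H22NO3+ is the conjugate acid of the weak base C18H21NO3.
Ka = Kw/Kb = 1.0×10^-14 / 1.6 × 10^-6 = 6.25 × 10^-9
From the ICE table, Ka = [H+]²/(0.058 − [H+]) = 6.25 × 10^-9.
Assume [H+] ≪ 0.058: [H+] ≈ √(6.25 × 10^-9 × 0.058) = 1.90 × 10^-5 M
([H+]/C₀ = 0.033% < 5%, so the approximation holds.)
pH = −log[H+] = −log(1.90 × 10^-5) = 4.72

pH = 4.72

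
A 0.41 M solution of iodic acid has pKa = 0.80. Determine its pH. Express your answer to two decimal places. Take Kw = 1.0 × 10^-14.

pH = 0.73

HIO3 ⇌ IO3- + H+
Ka = 10^(−0.80) = 1.58 × 10^-1
From the ICE table, Ka = [H+]²/(0.41 − [H+]) = 1.58 × 10^-1.
The 5% rule fails; solving [H+]² + Ka·[H+] − Ka·C₀ = 0 exactly:
[H+] = [−0.158 + √(0.158² + 0.259)]/2 = 1.87 × 10^-1 M
pH = −log(1.87 × 10^-1) = 0.73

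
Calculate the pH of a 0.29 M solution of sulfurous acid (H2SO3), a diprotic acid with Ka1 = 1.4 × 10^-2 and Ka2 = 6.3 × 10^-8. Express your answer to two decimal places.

pH = 1.24

Since Ka1 ≫ Ka2, the first ionization dominates [H+].
Ka1 = x²/(0.29 − x) = 1.4 × 10^-2
Solving the quadratic: x = (−Ka1 + √(Ka1² + 4·Ka1·C₀))/2 = 5.71 × 10^-2 M
pH = −log(5.71 × 10^-2) = 1.24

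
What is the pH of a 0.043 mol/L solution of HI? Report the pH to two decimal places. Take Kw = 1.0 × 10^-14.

HI is a strong acid and dissociates completely, so [H+] = 0.043 M.
pH = -log(0.043) = 1.37

pH = 1.37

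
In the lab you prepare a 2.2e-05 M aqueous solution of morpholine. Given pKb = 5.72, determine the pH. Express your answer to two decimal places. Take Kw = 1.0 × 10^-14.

pH = 8.75

C4H8ONH + H2O ⇌ C4H8ONH2+ + OH-
Kb = 10^(−5.72) = 1.91 × 10^-6
From the ICE table, Kb = x²/(2.2e-05 − x) = 1.91 × 10^-6.
The 5% rule fails; solving x² + Kb·x − Kb·C₀ = 0 exactly:
x = [−1.91e-06 + √(1.91e-06² + 1.68e-10)]/2 = 5.60 × 10^-6 M
pOH = −log(5.60 × 10^-6) = 5.25; pH = 14.00 − 5.25 = 8.75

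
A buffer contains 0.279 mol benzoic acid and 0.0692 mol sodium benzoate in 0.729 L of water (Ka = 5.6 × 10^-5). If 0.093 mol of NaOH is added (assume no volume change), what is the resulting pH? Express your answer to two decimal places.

pH = 4.19

After neutralization: n(C6H5COOH) = 0.186 mol, n(C6H5COO-) = 0.162 mol.
pKa = −log(5.6 × 10^-5) = 4.252
pH = pKa + log(n_C6H5COO-/n_C6H5COOH) = 4.252 + log(0.162/0.186) = 4.252 + (-0.060)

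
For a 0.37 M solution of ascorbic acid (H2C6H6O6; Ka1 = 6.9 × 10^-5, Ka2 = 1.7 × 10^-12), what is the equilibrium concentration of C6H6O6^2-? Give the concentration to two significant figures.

1.7 × 10^-12 M

First ionization gives [H+] ≈ [HC6H6O6-] = 5.05 × 10^-3 M.
Second step: Ka2 = [H+][C6H6O6^2-]/[HC6H6O6-] ≈ [C6H6O6^2-] (since [H+] ≈ [HC6H6O6-]).
So [C6H6O6^2-] ≈ Ka2.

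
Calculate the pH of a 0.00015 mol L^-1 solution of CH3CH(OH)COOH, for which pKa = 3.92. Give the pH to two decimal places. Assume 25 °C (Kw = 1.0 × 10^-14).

pH = 4.06

CH3CH(OH)COOH ⇌ CH3CH(OH)COO- + H+
Ka = 10^(−3.92) = 1.20 × 10^-4
Ka = x²/(0.00015 − x) = 1.20 × 10^-4
x is not negligible relative to C₀; solve x² + 0.00012·x − 1.8e-08 = 0.
x = (−Ka + √(Ka² + 4·Ka·C₀))/2 = 8.70 × 10^-5 M
pH = −log(8.70 × 10^-5) = 4.06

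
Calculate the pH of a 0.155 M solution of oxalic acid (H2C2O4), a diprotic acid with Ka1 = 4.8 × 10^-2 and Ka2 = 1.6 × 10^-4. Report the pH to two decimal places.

pH = 1.18

Since Ka1 ≫ Ka2, the first ionization dominates [H+].
Ka1 = x²/(0.155 − x) = 4.8 × 10^-2
Solving the quadratic: x = (−Ka1 + √(Ka1² + 4·Ka1·C₀))/2 = 6.55 × 10^-2 M
pH = −log(6.55 × 10^-2) = 1.18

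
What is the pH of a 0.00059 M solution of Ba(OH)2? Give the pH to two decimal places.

pH = 11.07

Ba(OH)2 is a strong base (each formula unit releases 2 OH-); [OH-] = 0.00118 M.
pOH = -log(0.00118) = 2.93
pH = 14.00 - 2.93 = 11.07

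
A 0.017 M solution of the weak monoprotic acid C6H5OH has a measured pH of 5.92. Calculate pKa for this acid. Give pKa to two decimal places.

pKa = 10.07

[H+] = 10^(-5.92) = 1.20 × 10^-6 M
At equilibrium [HA] = 0.017 − 1.20 × 10^-6 = 1.70 × 10^-2 M
Ka = [H+][A-]/[HA] = (1.20 × 10^-6)² / 1.70 × 10^-2 = 8.47 × 10^-11
pKa = -log(8.47 × 10^-11) = 10.07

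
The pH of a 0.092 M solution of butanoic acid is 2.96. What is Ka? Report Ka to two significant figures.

[H+] = 10^(-2.96) = 1.10 × 10^-3 M
At equilibrium [HA] = 0.092 − 1.10 × 10^-3 = 9.09 × 10^-2 M
Ka = [H+][A-]/[HA] = (1.10 × 10^-3)² / 9.09 × 10^-2 = 1.3 × 10^-5

Ka = 1.3 × 10^-5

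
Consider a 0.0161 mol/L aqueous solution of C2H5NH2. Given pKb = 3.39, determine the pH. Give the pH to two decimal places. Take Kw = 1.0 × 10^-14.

C2H5NH2 + H2O ⇌ C2H5NH3+ + OH-
Kb = 10^(−3.39) = 4.07 × 10^-4
Kb = [OH-]²/(0.0161 − [OH-]) = 4.07 × 10^-4
The 5% rule fails; solving [OH-]² + Kb·[OH-] − Kb·C₀ = 0 exactly:
[OH-] = (−Kb + √(Kb² + 4·Kb·C₀))/2 = 2.36 × 10^-3 M
pOH = 2.63, so pH = 14.00 − pOH = 11.37

pH = 11.37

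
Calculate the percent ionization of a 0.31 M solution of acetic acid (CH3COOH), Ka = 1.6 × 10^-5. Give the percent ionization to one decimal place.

0.7%

CH3COOH ⇌ CH3COO- + H+; let x = [H+] at equilibrium.
x ≈ √(Ka·C₀) = √(1.6 × 10^-5 × 0.31) = 2.23 × 10^-3 M
Fraction ionized = 2.23 × 10^-3 / 0.31 = 0.0072 → 0.7%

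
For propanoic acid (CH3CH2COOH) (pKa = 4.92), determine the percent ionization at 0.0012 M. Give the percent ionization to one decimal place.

CH3CH2COOH ⇌ CH3CH2COO- + H+; let x = [H+] at equilibrium.
Ka = 10^(−4.92) = 1.20 × 10^-5
Solve x² + 1.2e-05x − 1.44e-08 = 0 → x = 1.14 × 10^-4 M
% ionization = x/C₀ × 100% = 1.14 × 10^-4/0.0012 × 100% = 9.5%

9.5%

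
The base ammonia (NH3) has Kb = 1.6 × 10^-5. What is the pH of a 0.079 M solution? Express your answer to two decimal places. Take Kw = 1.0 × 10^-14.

pH = 11.05

NH3 + H2O ⇌ NH4+ + OH-
Let x = [OH-] at equilibrium. Kb = x²/(0.079 − x).
Neglecting x in the denominator: x = √(1.6 × 10^-5 × 0.079) = 1.12 × 10^-3 M
(x/C₀ = 1.4% < 5%, so the approximation holds.)
pOH = 2.95, so pH = 14.00 − pOH = 11.05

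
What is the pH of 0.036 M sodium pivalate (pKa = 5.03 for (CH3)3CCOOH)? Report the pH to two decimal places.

pH = 8.79

(CH3)3CCOO- is the conjugate base of the weak acid (CH3)3CCOOH.
Ka = 10^(−5.03) = 9.33 × 10^-6
Kb = Kw/Ka = 1.0×10^-14 / 9.33 × 10^-6 = 1.07 × 10^-9
Kb = [OH-]²/(0.036 − [OH-]) = 1.07 × 10^-9
Neglecting [OH-] in the denominator: [OH-] = √(1.07 × 10^-9 × 0.036) = 6.21 × 10^-6 M
Check: 0.017% ionized — well under 5%, approximation valid.
pOH = 5.21, so pH = 14.00 − pOH = 8.79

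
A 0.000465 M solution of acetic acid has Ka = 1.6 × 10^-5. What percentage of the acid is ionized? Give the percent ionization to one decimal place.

CH3COOH ⇌ CH3COO- + H+; let x = [H+] at equilibrium.
Solve x² + 1.6e-05x − 7.44e-09 = 0 → x = 7.86 × 10^-5 M
% ionization = x/C₀ × 100% = 7.86 × 10^-5/0.000465 × 100% = 16.9%

16.9%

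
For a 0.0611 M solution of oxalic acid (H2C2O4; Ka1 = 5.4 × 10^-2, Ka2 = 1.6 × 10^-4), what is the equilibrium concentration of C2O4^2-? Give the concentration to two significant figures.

1.6 × 10^-4 M

First ionization gives [H+] ≈ [HC2O4-] = 3.65 × 10^-2 M.
Second step: Ka2 = [H+][C2O4^2-]/[HC2O4-] ≈ [C2O4^2-] (since [H+] ≈ [HC2O4-]).
So [C2O4^2-] ≈ Ka2.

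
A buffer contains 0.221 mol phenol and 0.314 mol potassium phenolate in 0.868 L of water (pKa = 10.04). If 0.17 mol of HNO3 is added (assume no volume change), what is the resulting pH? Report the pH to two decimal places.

pH = 9.61

After neutralization: n(C6H5OH) = 0.391 mol, n(C6H5O-) = 0.144 mol.
pH = pKa + log(n_C6H5O-/n_C6H5OH) = 10.04 + log(0.144/0.391) = 10.04 + (-0.434)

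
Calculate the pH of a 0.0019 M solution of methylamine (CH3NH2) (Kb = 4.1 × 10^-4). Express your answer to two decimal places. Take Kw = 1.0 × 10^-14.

pH = 10.85

CH3NH2 + H2O ⇌ CH3NH3+ + OH-
Let x = [OH-] at equilibrium. Kb = x²/(0.0019 − x).
x is not negligible relative to C₀; solve x² + 0.00041·x − 7.79e-07 = 0.
x = (−Kb + √(Kb² + 4·Kb·C₀))/2 = 7.01 × 10^-4 M
pOH = 3.15, so pH = 14.00 − pOH = 10.85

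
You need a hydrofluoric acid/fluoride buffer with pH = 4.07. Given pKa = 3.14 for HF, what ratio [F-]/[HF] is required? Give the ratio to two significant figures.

pH = pKa + log(r) ⇒ log(r) = 4.07 − 3.14 = +0.93
r = [F-]/[HF] = 10^(+0.93) = 8.51

ratio = 8.5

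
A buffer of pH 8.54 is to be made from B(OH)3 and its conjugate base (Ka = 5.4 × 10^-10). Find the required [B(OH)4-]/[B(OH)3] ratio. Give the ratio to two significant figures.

ratio = 0.19

pKa = -log(5.4 × 10^-10) = 9.268
pH = pKa + log(r) ⇒ log(r) = 8.54 − 9.268 = -0.728
r = [B(OH)4-]/[B(OH)3] = 10^(-0.728) = 0.187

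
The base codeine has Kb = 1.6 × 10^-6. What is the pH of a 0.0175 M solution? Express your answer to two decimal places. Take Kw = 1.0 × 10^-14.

pH = 10.22

C18H21NO3 + H2O ⇌ C18H22NO3+ + OH-
Kb = [OH-]²/(0.0175 − [OH-]) = 1.6 × 10^-6
Neglecting [OH-] in the denominator: [OH-] = √(1.6 × 10^-6 × 0.0175) = 1.67 × 10^-4 M
Check: 0.96% ionized — well under 5%, approximation valid.
pOH = −log(1.67 × 10^-4) = 3.78; pH = 14.00 − 3.78 = 10.22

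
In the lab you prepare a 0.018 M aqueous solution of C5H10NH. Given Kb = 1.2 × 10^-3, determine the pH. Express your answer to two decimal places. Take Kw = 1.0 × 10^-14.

pH = 11.61

C5H10NH + H2O ⇌ C5H10NH2+ + OH-
Let x = [OH-] at equilibrium. Kb = x²/(0.018 − x).
x is not negligible relative to C₀; solve x² + 0.0012·x − 2.16e-05 = 0.
x = [−0.0012 + √(0.0012² + 8.64e-05)]/2 = 4.09 × 10^-3 M
pOH = −log(4.09 × 10^-3) = 2.39; pH = 14.00 − 2.39 = 11.61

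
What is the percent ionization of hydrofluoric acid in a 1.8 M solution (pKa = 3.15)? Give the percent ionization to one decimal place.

2.0%

HF ⇌ F- + H+; let x = [H+] at equilibrium.
Ka = 10^(−3.15) = 7.08 × 10^-4
x ≈ √(Ka·C₀) = √(7.08 × 10^-4 × 1.8) = 3.57 × 10^-2 M
Fraction ionized = 3.57 × 10^-2 / 1.8 = 0.0198 → 2.0%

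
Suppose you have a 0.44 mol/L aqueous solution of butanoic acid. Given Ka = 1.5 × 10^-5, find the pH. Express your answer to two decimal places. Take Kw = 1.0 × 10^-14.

pH = 2.59

CH3(CH2)2COOH ⇌ CH3(CH2)2COO- + H+
Let x = [H+] at equilibrium. Ka = x²/(0.44 − x).
Since Ka ≪ C₀, x ≈ √(Ka·C₀) = 2.57 × 10^-3 M.
(x/C₀ = 0.58% < 5%, so the approximation holds.)
pH = −log[H+] = −log(2.57 × 10^-3) = 2.59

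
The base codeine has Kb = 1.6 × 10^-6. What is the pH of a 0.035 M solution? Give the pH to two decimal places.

C18H21NO3 + H2O ⇌ C18H22NO3+ + OH-
Kb = [OH-]²/(0.035 − [OH-]) = 1.6 × 10^-6
Assume [OH-] ≪ 0.035: [OH-] ≈ √(1.6 × 10^-6 × 0.035) = 2.37 × 10^-4 M
pOH = −log(2.37 × 10^-4) = 3.63; pH = 14.00 − 3.63 = 10.37

pH = 10.37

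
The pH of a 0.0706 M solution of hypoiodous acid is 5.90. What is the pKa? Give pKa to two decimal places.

pKa = 10.65

[H+] = 10^(-5.90) = 1.26 × 10^-6 M
At equilibrium [HA] = 0.0706 − 1.26 × 10^-6 = 7.06 × 10^-2 M
Ka = [H+][A-]/[HA] = (1.26 × 10^-6)² / 7.06 × 10^-2 = 2.25 × 10^-11
pKa = -log(2.25 × 10^-11) = 10.65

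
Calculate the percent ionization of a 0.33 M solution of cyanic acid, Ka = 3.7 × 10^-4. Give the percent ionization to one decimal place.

3.3%

HOCN ⇌ OCN- + H+; let x = [H+] at equilibrium.
x ≈ √(Ka·C₀) = √(3.7 × 10^-4 × 0.33) = 1.10 × 10^-2 M
% ionization = x/C₀ × 100% = 1.10 × 10^-2/0.33 × 100% = 3.3%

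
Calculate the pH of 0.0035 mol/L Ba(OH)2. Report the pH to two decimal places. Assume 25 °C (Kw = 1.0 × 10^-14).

Ba(OH)2 is a strong base (each formula unit releases 2 OH-); [OH-] = 0.007 M.
pOH = -log(0.007) = 2.15
pH = 14.00 - 2.15 = 11.85

pH = 11.85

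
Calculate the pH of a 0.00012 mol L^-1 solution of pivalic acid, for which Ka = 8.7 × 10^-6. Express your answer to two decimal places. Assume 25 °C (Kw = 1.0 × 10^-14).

(CH3)3CCOOH ⇌ (CH3)3CCOO- + H+
Let x = [H+] at equilibrium. Ka = x²/(0.00012 − x).
The 5% rule fails; solving x² + Ka·x − Ka·C₀ = 0 exactly:
x = [−8.7e-06 + √(8.7e-06² + 4.18e-09)]/2 = 2.83 × 10^-5 M
pH = −log[H+] = −log(2.83 × 10^-5) = 4.55

pH = 4.55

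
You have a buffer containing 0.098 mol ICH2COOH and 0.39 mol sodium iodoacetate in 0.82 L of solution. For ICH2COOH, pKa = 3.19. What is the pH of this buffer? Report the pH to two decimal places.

pH = 3.79

Henderson–Hasselbalch: pH = pKa + log([ICH2COO-]/[ICH2COOH]) = 3.19 + log(0.39/0.098)
pH = 3.19 + (+0.600) = 3.79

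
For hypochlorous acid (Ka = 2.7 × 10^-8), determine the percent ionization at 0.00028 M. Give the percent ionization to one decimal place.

1.0%

HOCl ⇌ OCl- + H+; let x = [H+] at equilibrium.
x ≈ √(Ka·C₀) = √(2.7 × 10^-8 × 0.00028) = 2.75 × 10^-6 M
% ionization = x/C₀ × 100% = 2.75 × 10^-6/0.00028 × 100% = 1.0%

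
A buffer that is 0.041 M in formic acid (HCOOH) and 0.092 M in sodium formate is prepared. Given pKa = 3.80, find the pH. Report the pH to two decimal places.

pH = 4.15

Using pH = pKa + log([base]/[acid]) with [base]/[acid] = 0.092/0.041:
pH = 3.80 + (+0.351) = 4.15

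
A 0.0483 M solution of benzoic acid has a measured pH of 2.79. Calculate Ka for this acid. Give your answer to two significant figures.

Ka = 5.6 × 10^-5

[H+] = 10^(-2.79) = 1.62 × 10^-3 M
At equilibrium [HA] = 0.0483 − 1.62 × 10^-3 = 4.67 × 10^-2 M
Ka = [H+][A-]/[HA] = (1.62 × 10^-3)² / 4.67 × 10^-2 = 5.6 × 10^-5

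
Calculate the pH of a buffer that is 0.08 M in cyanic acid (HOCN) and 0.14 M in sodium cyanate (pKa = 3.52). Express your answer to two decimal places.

Henderson–Hasselbalch: pH = pKa + log([OCN-]/[HOCN]) = 3.52 + log(0.14/0.08)
pH = 3.52 + (+0.243) = 3.76

pH = 3.76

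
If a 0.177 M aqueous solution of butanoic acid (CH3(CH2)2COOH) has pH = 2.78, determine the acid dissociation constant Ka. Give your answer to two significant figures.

[H+] = 10^(-2.78) = 1.66 × 10^-3 M
At equilibrium [HA] = 0.177 − 1.66 × 10^-3 = 1.75 × 10^-1 M
Ka = [H+][A-]/[HA] = (1.66 × 10^-3)² / 1.75 × 10^-1 = 1.6 × 10^-5

Ka = 1.6 × 10^-5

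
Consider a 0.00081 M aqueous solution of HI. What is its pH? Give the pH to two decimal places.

pH = 3.09

HI is a strong acid and dissociates completely, so [H+] = 0.00081 M.
pH = -log(0.00081) = 3.09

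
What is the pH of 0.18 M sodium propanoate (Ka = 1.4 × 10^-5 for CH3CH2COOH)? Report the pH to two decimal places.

pH = 9.05

CH3CH2COO- is the conjugate base of the weak acid CH3CH2COOH.
Kb = Kw/Ka = 1.0×10^-14 / 1.4 × 10^-5 = 7.14 × 10^-10
Let x = [OH-] at equilibrium. Kb = x²/(0.18 − x).
Assume x ≪ 0.18: x ≈ √(7.14 × 10^-10 × 0.18) = 1.13 × 10^-5 M
(x/C₀ = 0.0063% < 5%, so the approximation holds.)
pOH = −log(1.13 × 10^-5) = 4.95; pH = 14.00 − 4.95 = 9.05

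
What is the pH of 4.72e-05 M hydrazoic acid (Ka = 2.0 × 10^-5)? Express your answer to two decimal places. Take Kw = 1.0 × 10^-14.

HN3 ⇌ N3- + H+
Ka = [H+]²/(4.72e-05 − [H+]) = 2.0 × 10^-5
Here C₀/Ka ≈ 2.36, so the small-[H+] approximation fails. Use the quadratic:
[H+] = (−Ka + √(Ka² + 4·Ka·C₀))/2 = 2.23 × 10^-5 M
pH = −log[H+] = −log(2.23 × 10^-5) = 4.65

pH = 4.65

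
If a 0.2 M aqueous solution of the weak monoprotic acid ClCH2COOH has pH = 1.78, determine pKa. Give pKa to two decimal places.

[H+] = 10^(-1.78) = 1.66 × 10^-2 M
At equilibrium [HA] = 0.2 − 1.66 × 10^-2 = 1.83 × 10^-1 M
Ka = [H+][A-]/[HA] = (1.66 × 10^-2)² / 1.83 × 10^-1 = 1.51 × 10^-3
pKa = -log(1.51 × 10^-3) = 2.82

pKa = 2.82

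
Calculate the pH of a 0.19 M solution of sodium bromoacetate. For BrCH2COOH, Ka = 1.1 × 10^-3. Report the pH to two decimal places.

BrCH2COO- is the conjugate base of the weak acid BrCH2COOH.
Kb = Kw/Ka = 1.0×10^-14 / 1.1 × 10^-3 = 9.09 × 10^-12
From the ICE table, Kb = [OH-]²/(0.19 − [OH-]) = 9.09 × 10^-12.
Since Kb ≪ C₀, [OH-] ≈ √(Kb·C₀) = 1.31 × 10^-6 M.
pOH = −log(1.31 × 10^-6) = 5.88; pH = 14.00 − 5.88 = 8.12

pH = 8.12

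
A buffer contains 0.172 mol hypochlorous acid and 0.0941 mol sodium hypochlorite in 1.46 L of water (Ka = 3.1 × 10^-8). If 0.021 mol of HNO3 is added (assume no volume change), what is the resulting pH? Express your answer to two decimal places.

pH = 7.09

Added H+ converts OCl- to HOCl: HOCl → 0.193 mol, OCl- → 0.0731 mol.
pKa = −log(3.1 × 10^-8) = 7.509
Henderson–Hasselbalch with mole ratio 0.0731/0.193: pH = 7.509 + (-0.422)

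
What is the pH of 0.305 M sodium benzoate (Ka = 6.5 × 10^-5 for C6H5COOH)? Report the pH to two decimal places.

pH = 8.84

C6H5COO- is the conjugate base of the weak acid C6H5COOH.
Kb = Kw/Ka = 1.0×10^-14 / 6.5 × 10^-5 = 1.54 × 10^-10
From the ICE table, Kb = x²/(0.305 − x) = 1.54 × 10^-10.
Neglecting x in the denominator: x = √(1.54 × 10^-10 × 0.305) = 6.85 × 10^-6 M
pOH = 5.16, so pH = 14.00 − pOH = 8.84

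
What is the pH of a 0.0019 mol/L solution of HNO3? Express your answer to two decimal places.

pH = 2.72

HNO3 is a strong acid and dissociates completely, so [H+] = 0.0019 M.
pH = -log(0.0019) = 2.72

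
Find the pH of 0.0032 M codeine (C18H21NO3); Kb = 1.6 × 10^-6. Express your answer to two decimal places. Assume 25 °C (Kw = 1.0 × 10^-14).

pH = 9.85

C18H21NO3 + H2O ⇌ C18H22NO3+ + OH-
Kb = [OH-]²/(0.0032 − [OH-]) = 1.6 × 10^-6
Neglecting [OH-] in the denominator: [OH-] = √(1.6 × 10^-6 × 0.0032) = 7.16 × 10^-5 M
([OH-]/C₀ = 2.2% < 5%, so the approximation holds.)
pOH = −log(7.16 × 10^-5) = 4.15; pH = 14.00 − 4.15 = 9.85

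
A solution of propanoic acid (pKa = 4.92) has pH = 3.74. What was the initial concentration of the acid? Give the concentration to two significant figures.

[H+] = 10^(-3.74) = 1.82 × 10^-4 M = x
Ka = 10^(−4.92) = 1.20 × 10^-5
Ka = x²/(C₀ − x) ⇒ C₀ = x + x²/Ka
C₀ = 1.82 × 10^-4 + (1.82 × 10^-4)²/(1.20 × 10^-5) = 2.94 × 10^-3 M

C₀ = 2.9 × 10^-3 M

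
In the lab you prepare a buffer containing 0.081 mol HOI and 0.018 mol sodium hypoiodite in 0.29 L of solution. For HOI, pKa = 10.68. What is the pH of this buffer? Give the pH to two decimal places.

Henderson–Hasselbalch: pH = pKa + log([OI-]/[HOI]) = 10.68 + log(0.018/0.081)
pH = 10.68 + (-0.653) = 10.03

pH = 10.03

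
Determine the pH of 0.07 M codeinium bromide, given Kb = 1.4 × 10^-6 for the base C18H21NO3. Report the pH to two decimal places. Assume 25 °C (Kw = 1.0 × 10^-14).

C18H22NO3+ is the conjugate acid of the weak base C18H21NO3.
Ka = Kw/Kb = 1.0×10^-14 / 1.4 × 10^-6 = 7.14 × 10^-9
Ka = x²/(0.07 − x) = 7.14 × 10^-9
Since Ka ≪ C₀, x ≈ √(Ka·C₀) = 2.24 × 10^-5 M.
(x/C₀ = 0.032% < 5%, so the approximation holds.)
pH = −log[H+] = −log(2.24 × 10^-5) = 4.65

pH = 4.65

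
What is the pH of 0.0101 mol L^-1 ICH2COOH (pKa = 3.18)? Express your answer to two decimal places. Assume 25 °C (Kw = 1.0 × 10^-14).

ICH2COOH ⇌ ICH2COO- + H+
Ka = 10^(−3.18) = 6.61 × 10^-4
Ka = [H+]²/(0.0101 − [H+]) = 6.61 × 10^-4
The 5% rule fails; solving [H+]² + Ka·[H+] − Ka·C₀ = 0 exactly:
[H+] = (−Ka + √(Ka² + 4·Ka·C₀))/2 = 2.27 × 10^-3 M
pH = −log(2.27 × 10^-3) = 2.64

pH = 2.64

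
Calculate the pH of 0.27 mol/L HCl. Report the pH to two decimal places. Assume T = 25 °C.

HCl is a strong acid and dissociates completely, so [H+] = 0.27 M.
pH = -log(0.27) = 0.57

pH = 0.57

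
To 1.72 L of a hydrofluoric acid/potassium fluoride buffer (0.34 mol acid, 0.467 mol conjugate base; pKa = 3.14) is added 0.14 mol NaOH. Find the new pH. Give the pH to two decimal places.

After neutralization: n(HF) = 0.2 mol, n(F-) = 0.607 mol.
Henderson–Hasselbalch with mole ratio 0.607/0.2: pH = 3.14 + (+0.482)

pH = 3.62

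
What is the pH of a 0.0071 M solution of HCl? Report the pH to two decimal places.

pH = 2.15

HCl is a strong acid and dissociates completely, so [H+] = 0.0071 M.
pH = -log(0.0071) = 2.15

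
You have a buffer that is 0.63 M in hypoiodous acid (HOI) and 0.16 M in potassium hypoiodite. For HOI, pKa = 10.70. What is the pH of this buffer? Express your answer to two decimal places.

pH = 10.10

pH = pKa + log([A⁻]/[HA]) = 10.70 + log(0.16/0.63)
pH = 10.70 + (-0.595) = 10.10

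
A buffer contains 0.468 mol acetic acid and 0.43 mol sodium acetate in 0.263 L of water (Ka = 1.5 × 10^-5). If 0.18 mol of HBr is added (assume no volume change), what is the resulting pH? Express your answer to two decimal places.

Added H+ converts CH3COO- to CH3COOH: CH3COOH → 0.648 mol, CH3COO- → 0.25 mol.
pKa = −log(1.5 × 10^-5) = 4.824
pH = pKa + log([A⁻]/[HA]) = 4.824 + log(0.25/0.648) = 4.824 -0.414

pH = 4.41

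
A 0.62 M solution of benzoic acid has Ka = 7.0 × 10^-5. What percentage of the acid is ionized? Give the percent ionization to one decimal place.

C6H5COOH ⇌ C6H5COO- + H+; let x = [H+] at equilibrium.
x ≈ √(Ka·C₀) = √(7.0 × 10^-5 × 0.62) = 6.59 × 10^-3 M
% ionization = x/C₀ × 100% = 6.59 × 10^-3/0.62 × 100% = 1.1%

1.1%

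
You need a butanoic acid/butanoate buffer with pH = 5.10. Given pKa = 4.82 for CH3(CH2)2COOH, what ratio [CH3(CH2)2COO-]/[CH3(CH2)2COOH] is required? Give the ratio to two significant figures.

ratio = 1.9

pH = pKa + log(r) ⇒ log(r) = 5.10 − 4.82 = +0.28
r = [CH3(CH2)2COO-]/[CH3(CH2)2COOH] = 10^(+0.28) = 1.91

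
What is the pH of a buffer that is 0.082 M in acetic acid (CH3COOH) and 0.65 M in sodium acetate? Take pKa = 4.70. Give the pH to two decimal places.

pH = 5.60

pH = pKa + log([A⁻]/[HA]) = 4.70 + log(0.65/0.082)
pH = 4.70 + (+0.899) = 5.60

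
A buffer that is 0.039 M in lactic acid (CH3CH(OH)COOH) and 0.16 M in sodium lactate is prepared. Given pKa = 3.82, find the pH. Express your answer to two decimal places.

Using pH = pKa + log([base]/[acid]) with [base]/[acid] = 0.16/0.039:
pH = 3.82 + (+0.613) = 4.43

pH = 4.43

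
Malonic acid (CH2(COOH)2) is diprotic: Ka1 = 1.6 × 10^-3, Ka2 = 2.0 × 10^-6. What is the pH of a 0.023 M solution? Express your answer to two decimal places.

pH = 2.27

Since Ka1 ≫ Ka2, the first ionization dominates [H+].
Ka1 = x²/(0.023 − x) = 1.6 × 10^-3
Solving the quadratic: x = (−Ka1 + √(Ka1² + 4·Ka1·C₀))/2 = 5.32 × 10^-3 M
pH = −log(5.32 × 10^-3) = 2.27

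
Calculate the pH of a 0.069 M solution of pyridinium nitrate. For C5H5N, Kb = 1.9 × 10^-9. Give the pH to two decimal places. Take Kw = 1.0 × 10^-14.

C5H5NH+ is the conjugate acid of the weak base C5H5N.
Ka = Kw/Kb = 1.0×10^-14 / 1.9 × 10^-9 = 5.26 × 10^-6
From the ICE table, Ka = x²/(0.069 − x) = 5.26 × 10^-6.
Neglecting x in the denominator: x = √(5.26 × 10^-6 × 0.069) = 6.02 × 10^-4 M
pH = −log(6.02 × 10^-4) = 3.22

pH = 3.22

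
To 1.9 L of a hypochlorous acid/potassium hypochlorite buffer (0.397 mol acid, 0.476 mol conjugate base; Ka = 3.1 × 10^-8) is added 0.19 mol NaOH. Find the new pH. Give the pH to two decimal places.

After neutralization: n(HOCl) = 0.207 mol, n(OCl-) = 0.666 mol.
pKa = −log(3.1 × 10^-8) = 7.509
pH = pKa + log(n_OCl-/n_HOCl) = 7.509 + log(0.666/0.207) = 7.509 + (+0.508)

pH = 8.02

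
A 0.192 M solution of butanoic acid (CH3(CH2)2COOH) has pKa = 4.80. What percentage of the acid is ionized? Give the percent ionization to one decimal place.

CH3(CH2)2COOH ⇌ CH3(CH2)2COO- + H+; let x = [H+] at equilibrium.
Ka = 10^(−4.80) = 1.58 × 10^-5
x ≈ √(Ka·C₀) = √(1.58 × 10^-5 × 0.192) = 1.74 × 10^-3 M
Fraction ionized = 1.74 × 10^-3 / 0.192 = 0.0091 → 0.9%

0.9%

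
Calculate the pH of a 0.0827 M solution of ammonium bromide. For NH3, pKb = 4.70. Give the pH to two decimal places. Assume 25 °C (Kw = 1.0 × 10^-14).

pH = 5.19

NH4+ is the conjugate acid of the weak base NH3.
Kb = 10^(−4.70) = 2.00 × 10^-5
Ka = Kw/Kb = 1.0×10^-14 / 2.00 × 10^-5 = 5.00 × 10^-10
Ka = [H+]²/(0.0827 − [H+]) = 5.00 × 10^-10
Assume [H+] ≪ 0.0827: [H+] ≈ √(5.00 × 10^-10 × 0.0827) = 6.43 × 10^-6 M
Check: 0.0078% ionized — well under 5%, approximation valid.
pH = −log[H+] = −log(6.43 × 10^-6) = 5.19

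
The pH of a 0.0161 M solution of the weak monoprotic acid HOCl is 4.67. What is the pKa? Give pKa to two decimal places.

pKa = 7.55

[H+] = 10^(-4.67) = 2.14 × 10^-5 M
At equilibrium [HA] = 0.0161 − 2.14 × 10^-5 = 1.61 × 10^-2 M
Ka = [H+][A-]/[HA] = (2.14 × 10^-5)² / 1.61 × 10^-2 = 2.84 × 10^-8
pKa = -log(2.84 × 10^-8) = 7.55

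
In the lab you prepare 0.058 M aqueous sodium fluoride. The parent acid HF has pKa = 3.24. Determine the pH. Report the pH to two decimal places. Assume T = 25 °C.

pH = 8.00

F- is the conjugate base of the weak acid HF.
Ka = 10^(−3.24) = 5.75 × 10^-4
Kb = Kw/Ka = 1.0×10^-14 / 5.75 × 10^-4 = 1.74 × 10^-11
Let x = [OH-] at equilibrium. Kb = x²/(0.058 − x).
Assume x ≪ 0.058: x ≈ √(1.74 × 10^-11 × 0.058) = 1.00 × 10^-6 M
pOH = −log(1.00 × 10^-6) = 6.00; pH = 14.00 − 6.00 = 8.00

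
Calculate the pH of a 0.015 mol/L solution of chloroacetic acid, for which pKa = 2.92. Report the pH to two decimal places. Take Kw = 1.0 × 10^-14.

pH = 2.43

ClCH2COOH ⇌ ClCH2COO- + H+
Ka = 10^(−2.92) = 1.20 × 10^-3
From the ICE table, Ka = [H+]²/(0.015 − [H+]) = 1.20 × 10^-3.
The 5% rule fails; solving [H+]² + Ka·[H+] − Ka·C₀ = 0 exactly:
[H+] = (−Ka + √(Ka² + 4·Ka·C₀))/2 = 3.68 × 10^-3 M
pH = −log[H+] = −log(3.68 × 10^-3) = 2.43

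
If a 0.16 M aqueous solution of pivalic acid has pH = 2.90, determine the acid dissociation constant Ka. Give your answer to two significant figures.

[H+] = 10^(-2.90) = 1.26 × 10^-3 M
At equilibrium [HA] = 0.16 − 1.26 × 10^-3 = 1.59 × 10^-1 M
Ka = [H+][A-]/[HA] = (1.26 × 10^-3)² / 1.59 × 10^-1 = 1.0 × 10^-5

Ka = 1.0 × 10^-5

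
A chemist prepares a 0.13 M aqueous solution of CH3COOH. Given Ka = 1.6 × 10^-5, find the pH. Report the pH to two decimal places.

pH = 2.84

CH3COOH ⇌ CH3COO- + H+
From the ICE table, Ka = x²/(0.13 − x) = 1.6 × 10^-5.
Assume x ≪ 0.13: x ≈ √(1.6 × 10^-5 × 0.13) = 1.44 × 10^-3 M
pH = −log[H+] = −log(1.44 × 10^-3) = 2.84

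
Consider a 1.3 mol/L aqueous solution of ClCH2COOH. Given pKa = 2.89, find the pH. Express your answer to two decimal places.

pH = 1.39

ClCH2COOH ⇌ ClCH2COO- + H+
Ka = 10^(−2.89) = 1.29 × 10^-3
From the ICE table, Ka = [H+]²/(1.3 − [H+]) = 1.29 × 10^-3.
Since Ka ≪ C₀, [H+] ≈ √(Ka·C₀) = 4.10 × 10^-2 M.
pH = −log[H+] = −log(4.10 × 10^-2) = 1.39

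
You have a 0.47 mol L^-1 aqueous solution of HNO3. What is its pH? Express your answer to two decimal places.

pH = 0.33

HNO3 is a strong acid and dissociates completely, so [H+] = 0.47 M.
pH = -log(0.47) = 0.33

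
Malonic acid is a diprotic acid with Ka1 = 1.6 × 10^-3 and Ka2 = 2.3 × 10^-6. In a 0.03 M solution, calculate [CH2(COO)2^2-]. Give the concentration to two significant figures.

2.3 × 10^-6 M

First ionization gives [H+] ≈ [CH2(COOH)COO-] = 6.17 × 10^-3 M.
Second step: Ka2 = [H+][CH2(COO)2^2-]/[CH2(COOH)COO-] ≈ [CH2(COO)2^2-] (since [H+] ≈ [CH2(COOH)COO-]).
So [CH2(COO)2^2-] ≈ Ka2.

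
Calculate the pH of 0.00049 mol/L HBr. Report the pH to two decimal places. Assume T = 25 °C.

pH = 3.31

HBr is a strong acid and dissociates completely, so [H+] = 0.00049 M.
pH = -log(0.00049) = 3.31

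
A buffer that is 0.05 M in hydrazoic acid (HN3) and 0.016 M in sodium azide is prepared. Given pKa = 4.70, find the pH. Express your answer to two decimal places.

pH = 4.21

Using pH = pKa + log([base]/[acid]) with [base]/[acid] = 0.016/0.05:
pH = 4.70 + (-0.495) = 4.21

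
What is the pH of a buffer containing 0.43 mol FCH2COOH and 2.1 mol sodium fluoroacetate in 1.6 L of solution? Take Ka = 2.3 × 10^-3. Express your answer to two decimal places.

pH = 3.33

pKa = −log(2.3 × 10^-3) = 2.638
Henderson–Hasselbalch: pH = pKa + log([FCH2COO-]/[FCH2COOH]) = 2.638 + log(2.1/0.43)
pH = 2.638 + (+0.689) = 3.33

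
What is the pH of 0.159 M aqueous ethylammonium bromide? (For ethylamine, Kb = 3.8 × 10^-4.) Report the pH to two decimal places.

C2H5NH3+ is the conjugate acid of the weak base C2H5NH2.
Ka = Kw/Kb = 1.0×10^-14 / 3.8 × 10^-4 = 2.63 × 10^-11
Ka = [H+]²/(0.159 − [H+]) = 2.63 × 10^-11
Neglecting [H+] in the denominator: [H+] = √(2.63 × 10^-11 × 0.159) = 2.04 × 10^-6 M
pH = −log(2.04 × 10^-6) = 5.69

pH = 5.69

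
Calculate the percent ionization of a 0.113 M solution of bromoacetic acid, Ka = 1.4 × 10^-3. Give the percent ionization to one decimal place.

10.5%

BrCH2COOH ⇌ BrCH2COO- + H+; let x = [H+] at equilibrium.
Ka = x²/(C₀ − x); solving the quadratic gives x = 1.19 × 10^-2 M.
% ionization = x/C₀ × 100% = 1.19 × 10^-2/0.113 × 100% = 10.5%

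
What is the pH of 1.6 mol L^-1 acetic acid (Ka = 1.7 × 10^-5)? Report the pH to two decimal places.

CH3COOH ⇌ CH3COO- + H+
Ka = [H+]²/(1.6 − [H+]) = 1.7 × 10^-5
Neglecting [H+] in the denominator: [H+] = √(1.7 × 10^-5 × 1.6) = 5.22 × 10^-3 M
([H+]/C₀ = 0.33% < 5%, so the approximation holds.)
pH = −log(5.22 × 10^-3) = 2.28

pH = 2.28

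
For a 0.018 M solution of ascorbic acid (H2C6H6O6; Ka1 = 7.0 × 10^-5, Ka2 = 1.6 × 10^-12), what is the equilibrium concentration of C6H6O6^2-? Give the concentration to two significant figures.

1.6 × 10^-12 M

First ionization gives [H+] ≈ [HC6H6O6-] = 1.09 × 10^-3 M.
Second step: Ka2 = [H+][C6H6O6^2-]/[HC6H6O6-] ≈ [C6H6O6^2-] (since [H+] ≈ [HC6H6O6-]).
So [C6H6O6^2-] ≈ Ka2.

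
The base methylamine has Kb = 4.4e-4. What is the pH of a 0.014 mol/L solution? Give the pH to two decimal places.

CH3NH2 + H2O ⇌ CH3NH3+ + OH-
Kb = x²/(0.014 − x) = 4.4 × 10^-4
The 5% rule fails; solving x² + Kb·x − Kb·C₀ = 0 exactly:
x = [−0.00044 + √(0.00044² + 2.46e-05)]/2 = 2.27 × 10^-3 M
pOH = 2.64, so pH = 14.00 − pOH = 11.36

pH = 11.36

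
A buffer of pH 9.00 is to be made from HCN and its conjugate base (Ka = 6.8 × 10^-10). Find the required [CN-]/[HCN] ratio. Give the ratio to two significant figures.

pKa = -log(6.8 × 10^-10) = 9.167
pH = pKa + log(r) ⇒ log(r) = 9.00 − 9.167 = -0.167
r = [CN-]/[HCN] = 10^(-0.167) = 0.681

ratio = 0.68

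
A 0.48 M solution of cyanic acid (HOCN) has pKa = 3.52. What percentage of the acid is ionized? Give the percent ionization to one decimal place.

HOCN ⇌ OCN- + H+; let x = [H+] at equilibrium.
Ka = 10^(−3.52) = 3.02 × 10^-4
x ≈ √(Ka·C₀) = √(3.02 × 10^-4 × 0.48) = 1.20 × 10^-2 M
% ionization = x/C₀ × 100% = 1.20 × 10^-2/0.48 × 100% = 2.5%

2.5%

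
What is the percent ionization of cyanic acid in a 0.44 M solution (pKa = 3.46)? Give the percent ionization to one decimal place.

HOCN ⇌ OCN- + H+; let x = [H+] at equilibrium.
Ka = 10^(−3.46) = 3.47 × 10^-4
x ≈ √(Ka·C₀) = √(3.47 × 10^-4 × 0.44) = 1.24 × 10^-2 M
Fraction ionized = 1.24 × 10^-2 / 0.44 = 0.0282 → 2.8%

2.8%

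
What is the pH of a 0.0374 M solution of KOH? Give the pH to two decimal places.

KOH is a strong base; [OH-] = 0.0374 M.
pOH = -log(0.0374) = 1.43
pH = 14.00 - 1.43 = 12.57

pH = 12.57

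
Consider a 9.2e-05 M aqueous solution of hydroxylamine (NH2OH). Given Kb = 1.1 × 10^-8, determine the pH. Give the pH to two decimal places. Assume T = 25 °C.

pH = 8.00

NH2OH + H2O ⇌ NH3OH+ + OH-
From the ICE table, Kb = [OH-]²/(9.2e-05 − [OH-]) = 1.1 × 10^-8.
Neglecting [OH-] in the denominator: [OH-] = √(1.1 × 10^-8 × 9.2e-05) = 1.01 × 10^-6 M
([OH-]/C₀ = 1.1% < 5%, so the approximation holds.)
pOH = −log(1.01 × 10^-6) = 6.00; pH = 14.00 − 6.00 = 8.00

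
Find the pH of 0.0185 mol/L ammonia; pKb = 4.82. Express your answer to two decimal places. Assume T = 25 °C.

pH = 10.72

NH3 + H2O ⇌ NH4+ + OH-
Kb = 10^(−4.82) = 1.51 × 10^-5
Let x = [OH-] at equilibrium. Kb = x²/(0.0185 − x).
Assume x ≪ 0.0185: x ≈ √(1.51 × 10^-5 × 0.0185) = 5.29 × 10^-4 M
(x/C₀ = 2.9% < 5%, so the approximation holds.)
pOH = 3.28, so pH = 14.00 − pOH = 10.72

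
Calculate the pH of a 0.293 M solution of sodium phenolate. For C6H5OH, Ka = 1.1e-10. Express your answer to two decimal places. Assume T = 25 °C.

pH = 11.71

C6H5O- is the conjugate base of the weak acid C6H5OH.
Kb = Kw/Ka = 1.0×10^-14 / 1.1 × 10^-10 = 9.09 × 10^-5
From the ICE table, Kb = x²/(0.293 − x) = 9.09 × 10^-5.
Assume x ≪ 0.293: x ≈ √(9.09 × 10^-5 × 0.293) = 5.16 × 10^-3 M
(x/C₀ = 1.8% < 5%, so the approximation holds.)
pOH = 2.29, so pH = 14.00 − pOH = 11.71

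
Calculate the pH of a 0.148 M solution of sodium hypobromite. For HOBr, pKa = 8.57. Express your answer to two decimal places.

pH = 10.87

OBr- is the conjugate base of the weak acid HOBr.
Ka = 10^(−8.57) = 2.69 × 10^-9
Kb = Kw/Ka = 1.0×10^-14 / 2.69 × 10^-9 = 3.72 × 10^-6
Kb = [OH-]²/(0.148 − [OH-]) = 3.72 × 10^-6
Assume [OH-] ≪ 0.148: [OH-] ≈ √(3.72 × 10^-6 × 0.148) = 7.42 × 10^-4 M
pOH = −log(7.42 × 10^-4) = 3.13; pH = 14.00 − 3.13 = 10.87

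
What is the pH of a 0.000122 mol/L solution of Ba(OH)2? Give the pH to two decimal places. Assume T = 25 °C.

Ba(OH)2 is a strong base (each formula unit releases 2 OH-); [OH-] = 0.000244 M.
pOH = -log(0.000244) = 3.61
pH = 14.00 - 3.61 = 10.39

pH = 10.39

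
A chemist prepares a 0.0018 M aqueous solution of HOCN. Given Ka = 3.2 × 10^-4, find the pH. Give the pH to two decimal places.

HOCN ⇌ OCN- + H+
From the ICE table, Ka = [H+]²/(0.0018 − [H+]) = 3.2 × 10^-4.
The 5% rule fails; solving [H+]² + Ka·[H+] − Ka·C₀ = 0 exactly:
[H+] = (−Ka + √(Ka² + 4·Ka·C₀))/2 = 6.16 × 10^-4 M
pH = −log(6.16 × 10^-4) = 3.21

pH = 3.21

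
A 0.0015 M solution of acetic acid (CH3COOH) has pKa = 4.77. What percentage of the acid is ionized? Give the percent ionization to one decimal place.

CH3COOH ⇌ CH3COO- + H+; let x = [H+] at equilibrium.
Ka = 10^(−4.77) = 1.70 × 10^-5
Solve x² + 1.7e-05x − 2.55e-08 = 0 → x = 1.51 × 10^-4 M
% ionization = x/C₀ × 100% = 1.51 × 10^-4/0.0015 × 100% = 10.1%

10.1%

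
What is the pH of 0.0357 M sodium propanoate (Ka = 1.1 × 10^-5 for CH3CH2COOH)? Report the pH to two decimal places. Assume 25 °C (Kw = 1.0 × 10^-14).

pH = 8.76

CH3CH2COO- is the conjugate base of the weak acid CH3CH2COOH.
Kb = Kw/Ka = 1.0×10^-14 / 1.1 × 10^-5 = 9.09 × 10^-10
From the ICE table, Kb = [OH-]²/(0.0357 − [OH-]) = 9.09 × 10^-10.
Assume [OH-] ≪ 0.0357: [OH-] ≈ √(9.09 × 10^-10 × 0.0357) = 5.70 × 10^-6 M
Check: 0.016% ionized — well under 5%, approximation valid.
pOH = −log(5.70 × 10^-6) = 5.24; pH = 14.00 − 5.24 = 8.76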